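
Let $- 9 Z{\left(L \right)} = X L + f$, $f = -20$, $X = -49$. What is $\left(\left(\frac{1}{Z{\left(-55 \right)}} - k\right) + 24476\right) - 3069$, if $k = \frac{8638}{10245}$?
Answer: $\frac{117328732754}{5481075} \approx 21406.0$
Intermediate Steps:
$k = \frac{8638}{10245}$ ($k = 8638 \cdot \frac{1}{10245} = \frac{8638}{10245} \approx 0.84314$)
$Z{\left(L \right)} = \frac{20}{9} + \frac{49 L}{9}$ ($Z{\left(L \right)} = - \frac{- 49 L - 20}{9} = - \frac{-20 - 49 L}{9} = \frac{20}{9} + \frac{49 L}{9}$)
$\left(\left(\frac{1}{Z{\left(-55 \right)}} - k\right) + 24476\right) - 3069 = \left(\left(\frac{1}{\frac{20}{9} + \frac{49}{9} \left(-55\right)} - \frac{8638}{10245}\right) + 24476\right) - 3069 = \left(\left(\frac{1}{\frac{20}{9} - \frac{2695}{9}} - \frac{8638}{10245}\right) + 24476\right) - 3069 = \left(\left(\frac{1}{- \frac{2675}{9}} - \frac{8638}{10245}\right) + 24476\right) - 3069 = \left(\left(- \frac{9}{2675} - \frac{8638}{10245}\right) + 24476\right) - 3069 = \left(- \frac{4639771}{5481075} + 24476\right) - 3069 = \frac{134150151929}{5481075} - 3069 = \frac{117328732754}{5481075}$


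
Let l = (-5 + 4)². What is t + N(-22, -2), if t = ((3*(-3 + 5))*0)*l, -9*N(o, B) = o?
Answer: 22/9 ≈ 2.4444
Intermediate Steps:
l = 1 (l = (-1)² = 1)
N(o, B) = -o/9
t = 0 (t = ((3*(-3 + 5))*0)*1 = ((3*2)*0)*1 = (6*0)*1 = 0*1 = 0)
t + N(-22, -2) = 0 - ⅑*(-22) = 0 + 22/9 = 22/9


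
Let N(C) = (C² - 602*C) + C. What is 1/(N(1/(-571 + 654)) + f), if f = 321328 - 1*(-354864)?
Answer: 6889/4658236806 ≈ 1.4789e-6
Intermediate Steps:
f = 676192 (f = 321328 + 354864 = 676192)
N(C) = C² - 601*C
1/(N(1/(-571 + 654)) + f) = 1/((-601 + 1/(-571 + 654))/(-571 + 654) + 676192) = 1/((-601 + 1/83)/83 + 676192) = 1/((1/83)*(-49882/83) + 676192) = 1/(-49882/6889 + 676192) = 1/(4658236806/6889) = 6889/4658236806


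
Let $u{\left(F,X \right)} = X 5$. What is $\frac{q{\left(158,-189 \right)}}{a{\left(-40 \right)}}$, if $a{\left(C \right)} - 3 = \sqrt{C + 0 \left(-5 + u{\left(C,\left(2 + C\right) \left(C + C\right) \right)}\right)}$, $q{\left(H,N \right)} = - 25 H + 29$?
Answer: $- \frac{11763}{49} + \frac{7842 i \sqrt{10}}{49} \approx -240.06 + 506.09 i$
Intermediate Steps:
$q{\left(H,N \right)} = 29 - 25 H$
$u{\left(F,X \right)} = 5 X$
$a{\left(C \right)} = 3 + \sqrt{C}$ ($a{\left(C \right)} = 3 + \sqrt{C + 0 \left(-5 + 5 \left(2 + C\right) \left(C + C\right)\right)} = 3 + \sqrt{C + 0 \left(-5 + 5 \left(2 + C\right) 2 C\right)} = 3 + \sqrt{C + 0 \left(-5 + 5 \cdot 2 C \left(2 + C\right)\right)} = 3 + \sqrt{C + 0 \left(-5 + 10 C \left(2 + C\right)\right)} = 3 + \sqrt{C + 0} = 3 + \sqrt{C}$)
$\frac{q{\left(158,-189 \right)}}{a{\left(-40 \right)}} = \frac{29 - 3950}{3 + \sqrt{-40}} = \frac{29 - 3950}{3 + 2 i \sqrt{10}} = - \frac{3921}{3 + 2 i \sqrt{10}}$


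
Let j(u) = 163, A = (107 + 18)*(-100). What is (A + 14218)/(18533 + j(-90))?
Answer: 859/9348 ≈ 0.091891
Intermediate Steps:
A = -12500 (A = 125*(-100) = -12500)
(A + 14218)/(18533 + j(-90)) = (-12500 + 14218)/(18533 + 163) = 1718/18696 = 1718*(1/18696) = 859/9348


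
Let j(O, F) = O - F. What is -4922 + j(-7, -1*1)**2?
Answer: -4886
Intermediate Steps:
-4922 + j(-7, -1*1)**2 = -4922 + (-7 - (-1))**2 = -4922 + (-7 - 1*(-1))**2 = -4922 + (-7 + 1)**2 = -4922 + (-6)**2 = -4922 + 36 = -4886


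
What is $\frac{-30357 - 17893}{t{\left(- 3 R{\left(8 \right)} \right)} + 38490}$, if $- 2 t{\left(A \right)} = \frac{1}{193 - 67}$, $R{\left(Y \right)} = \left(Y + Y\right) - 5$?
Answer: $- \frac{12159000}{9699479} \approx -1.2536$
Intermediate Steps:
$R{\left(Y \right)} = -5 + 2 Y$ ($R{\left(Y \right)} = 2 Y - 5 = -5 + 2 Y$)
$t{\left(A \right)} = - \frac{1}{252}$ ($t{\left(A \right)} = - \frac{1}{2 \left(193 - 67\right)} = - \frac{1}{2 \cdot 126} = \left(- \frac{1}{2}\right) \frac{1}{126} = - \frac{1}{252}$)
$\frac{-30357 - 17893}{t{\left(- 3 R{\left(8 \right)} \right)} + 38490} = \frac{-30357 - 17893}{- \frac{1}{252} + 38490} = - \frac{48250}{\frac{9699479}{252}} = \left(-48250\right) \frac{252}{9699479} = - \frac{12159000}{9699479}$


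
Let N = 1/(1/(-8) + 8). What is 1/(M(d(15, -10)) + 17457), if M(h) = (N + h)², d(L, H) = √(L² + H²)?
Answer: 140059703259/2490543736699442 - 5000940*√13/1245271868349721 ≈ 5.6222e-5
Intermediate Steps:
N = 8/63 (N = 1/(-⅛ + 8) = 1/(63/8) = 8/63 ≈ 0.12698)
d(L, H) = √(H² + L²)
M(h) = (8/63 + h)²
1/(M(d(15, -10)) + 17457) = 1/((8 + 63*√((-10)² + 15²))²/3969 + 17457) = 1/((8 + 63*√(100 + 225))²/3969 + 17457) = 1/((8 + 63*√325)²/3969 + 17457) = 1/((8 + 63*(5*√13))²/3969 + 17457) = 1/((8 + 315*√13)²/3969 + 17457) = 1/(17457 + (8 + 315*√13)²/3969)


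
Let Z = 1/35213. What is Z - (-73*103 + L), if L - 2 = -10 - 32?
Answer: 266175068/35213 ≈ 7559.0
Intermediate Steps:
Z = 1/35213 ≈ 2.8399e-5
L = -40 (L = 2 + (-10 - 32) = 2 - 42 = -40)
Z - (-73*103 + L) = 1/35213 - (-73*103 - 40) = 1/35213 - (-7519 - 40) = 1/35213 - 1*(-7559) = 1/35213 + 7559 = 266175068/35213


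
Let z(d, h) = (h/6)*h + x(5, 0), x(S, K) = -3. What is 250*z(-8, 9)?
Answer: 2625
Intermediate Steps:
z(d, h) = -3 + h²/6 (z(d, h) = (h/6)*h - 3 = h²/6 - 3 = -3 + h²/6)
250*z(-8, 9) = 250*(-3 + (⅙)*9²) = 250*(-3 + (⅙)*81) = 250*(-3 + 27/2) = 250*(21/2) = 2625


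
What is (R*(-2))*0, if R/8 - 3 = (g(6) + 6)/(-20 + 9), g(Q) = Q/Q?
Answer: 0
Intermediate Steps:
g(Q) = 1
R = 208/11 (R = 24 + 8*((1 + 6)/(-20 + 9)) = 24 + 8*(7/(-11)) = 24 + 8*(7*(-1/11)) = 24 + 8*(-7/11) = 24 - 56/11 = 208/11 ≈ 18.909)
(R*(-2))*0 = ((208/11)*(-2))*0 = -416/11*0 = 0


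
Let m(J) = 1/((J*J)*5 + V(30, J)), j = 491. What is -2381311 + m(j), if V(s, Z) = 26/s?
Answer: -43056693746353/18081088 ≈ -2.3813e+6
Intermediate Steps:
m(J) = 1/(13/15 + 5*J²) (m(J) = 1/((J*J)*5 + 26/30) = 1/(J²*5 + 26*(1/30)) = 1/(5*J² + 13/15) = 1/(13/15 + 5*J²))
-2381311 + m(j) = -2381311 + 15/(13 + 75*491²) = -2381311 + 15/(13 + 75*241081) = -2381311 + 15/(13 + 18081075) = -2381311 + 15/18081088 = -43056693746353/18081088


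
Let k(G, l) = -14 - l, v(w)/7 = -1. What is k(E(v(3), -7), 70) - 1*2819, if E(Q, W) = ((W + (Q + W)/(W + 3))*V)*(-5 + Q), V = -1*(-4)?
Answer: -2903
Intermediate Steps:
V = 4
v(w) = -7 (v(w) = 7*(-1) = -7)
E(Q, W) = (-5 + Q)*(4*W + 4*(Q + W)/(3 + W)) (E(Q, W) = ((W + (Q + W)/(W + 3))*4)*(-5 + Q) = ((W + (Q + W)/(3 + W))*4)*(-5 + Q) = (4*W + 4*(Q + W)/(3 + W))*(-5 + Q) = (-5 + Q)*(4*W + 4*(Q + W)/(3 + W)))
k(E(v(3), -7), 70) - 1*2819 = (-14 - 1*70) - 1*2819 = (-14 - 70) - 2819 = -84 - 2819 = -2903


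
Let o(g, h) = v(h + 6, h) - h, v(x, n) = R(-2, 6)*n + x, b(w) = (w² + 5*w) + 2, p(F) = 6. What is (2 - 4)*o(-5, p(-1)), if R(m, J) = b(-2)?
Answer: 36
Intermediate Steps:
b(w) = 2 + w² + 5*w
R(m, J) = -4 (R(m, J) = 2 + (-2)² + 5*(-2) = 2 + 4 - 10 = -4)
v(x, n) = x - 4*n (v(x, n) = -4*n + x = x - 4*n)
o(g, h) = 6 - 4*h (o(g, h) = ((h + 6) - 4*h) - h = ((6 + h) - 4*h) - h = (6 - 3*h) - h = 6 - 4*h)
(2 - 4)*o(-5, p(-1)) = (2 - 4)*(6 - 4*6) = -2*(6 - 24) = -2*(-18) = 36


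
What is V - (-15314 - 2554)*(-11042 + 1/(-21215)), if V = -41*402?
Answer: -4186036427538/21215 ≈ -1.9731e+8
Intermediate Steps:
V = -16482
V - (-15314 - 2554)*(-11042 + 1/(-21215)) = -16482 - (-15314 - 2554)*(-11042 + 1/(-21215)) = -16482 - (-17868)*(-11042 - 1/21215) = -16482 - (-17868)*(-234256031)/21215 = -16482 - 1*4185686761908/21215 = -16482 - 4185686761908/21215 = -4186036427538/21215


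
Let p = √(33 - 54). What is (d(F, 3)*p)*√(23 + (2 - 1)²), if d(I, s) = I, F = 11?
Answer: 66*I*√14 ≈ 246.95*I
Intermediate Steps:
p = I*√21 (p = √(-21) = I*√21 ≈ 4.5826*I)
(d(F, 3)*p)*√(23 + (2 - 1)²) = (11*(I*√21))*√(23 + (2 - 1)²) = (11*I*√21)*√(23 + 1²) = (11*I*√21)*√(23 + 1) = (11*I*√21)*√24 = (11*I*√21)*(2*√6) = 66*I*√14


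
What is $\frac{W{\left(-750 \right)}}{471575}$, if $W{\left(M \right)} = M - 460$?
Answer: $- \frac{242}{94315} \approx -0.0025659$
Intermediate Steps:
$W{\left(M \right)} = -460 + M$
$\frac{W{\left(-750 \right)}}{471575} = \frac{-460 - 750}{471575} = \left(-1210\right) \frac{1}{471575} = - \frac{242}{94315}$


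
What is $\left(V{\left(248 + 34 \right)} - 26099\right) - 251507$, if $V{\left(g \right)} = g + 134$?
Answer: $-277190$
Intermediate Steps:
$V{\left(g \right)} = 134 + g$
$\left(V{\left(248 + 34 \right)} - 26099\right) - 251507 = \left(\left(134 + \left(248 + 34\right)\right) - 26099\right) - 251507 = \left(\left(134 + 282\right) - 26099\right) - 251507 = \left(416 - 26099\right) - 251507 = -25683 - 251507 = -277190$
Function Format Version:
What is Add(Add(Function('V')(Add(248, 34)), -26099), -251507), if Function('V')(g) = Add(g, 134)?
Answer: -277190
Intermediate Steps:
Function('V')(g) = Add(134, g)
Add(Add(Function('V')(Add(248, 34)), -26099), -251507) = Add(Add(Add(134, Add(248, 34)), -26099), -251507) = Add(Add(Add(134, 282), -26099), -251507) = Add(Add(416, -26099), -251507) = Add(-25683, -251507) = -277190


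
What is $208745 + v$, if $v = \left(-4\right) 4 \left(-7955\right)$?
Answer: $336025$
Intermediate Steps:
$v = 127280$ ($v = \left(-16\right) \left(-7955\right) = 127280$)
$208745 + v = 208745 + 127280 = 336025$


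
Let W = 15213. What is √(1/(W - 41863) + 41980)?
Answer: √1192605620934/5330 ≈ 204.89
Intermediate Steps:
√(1/(W - 41863) + 41980) = √(1/(15213 - 41863) + 41980) = √(1/(-26650) + 41980) = √(-1/26650 + 41980) = √(1118766999/26650) = √1192605620934/5330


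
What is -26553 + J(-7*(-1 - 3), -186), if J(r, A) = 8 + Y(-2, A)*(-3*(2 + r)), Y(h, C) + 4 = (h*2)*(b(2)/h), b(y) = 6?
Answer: -27265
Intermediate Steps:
Y(h, C) = 8 (Y(h, C) = -4 + (h*2)*(6/h) = -4 + (2*h)*(6/h) = -4 + 12 = 8)
J(r, A) = -40 - 24*r (J(r, A) = 8 + 8*(-3*(2 + r)) = 8 + 8*(-6 - 3*r) = 8 + (-48 - 24*r) = -40 - 24*r)
-26553 + J(-7*(-1 - 3), -186) = -26553 + (-40 - (-168)*(-1 - 3)) = -26553 + (-40 - (-168)*(-4)) = -26553 + (-40 - 24*28) = -26553 + (-40 - 672) = -26553 - 712 = -27265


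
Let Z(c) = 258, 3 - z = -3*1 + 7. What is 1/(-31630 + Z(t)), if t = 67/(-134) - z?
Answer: -1/31372 ≈ -3.1876e-5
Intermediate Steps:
z = -1 (z = 3 - (-3*1 + 7) = 3 - (-3 + 7) = 3 - 1*4 = 3 - 4 = -1)
t = ½ (t = 67/(-134) - 1*(-1) = 67*(-1/134) + 1 = -½ + 1 = ½ ≈ 0.50000)
1/(-31630 + Z(t)) = 1/(-31630 + 258) = 1/(-31372) = -1/31372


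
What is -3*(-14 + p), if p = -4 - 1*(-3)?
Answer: 45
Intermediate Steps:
p = -1 (p = -4 + 3 = -1)
-3*(-14 + p) = -3*(-14 - 1) = -3*(-15) = 45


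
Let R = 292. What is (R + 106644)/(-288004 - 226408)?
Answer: -26734/128603 ≈ -0.20788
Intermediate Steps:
(R + 106644)/(-288004 - 226408) = (292 + 106644)/(-288004 - 226408) = 106936/(-514412) = 106936*(-1/514412) = -26734/128603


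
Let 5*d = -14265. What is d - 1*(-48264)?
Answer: 45411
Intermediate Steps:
d = -2853 (d = (⅕)*(-14265) = -2853)
d - 1*(-48264) = -2853 - 1*(-48264) = -2853 + 48264 = 45411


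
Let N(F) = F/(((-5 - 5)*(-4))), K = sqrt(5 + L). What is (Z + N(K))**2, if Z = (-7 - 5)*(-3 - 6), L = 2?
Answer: (4320 + sqrt(7))**2/1600 ≈ 11678.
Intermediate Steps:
K = sqrt(7) (K = sqrt(5 + 2) = sqrt(7) ≈ 2.6458)
Z = 108 (Z = -12*(-9) = 108)
N(F) = F/40 (N(F) = F/((-10*(-4))) = F/40)
(Z + N(K))**2 = (108 + sqrt(7)/40)**2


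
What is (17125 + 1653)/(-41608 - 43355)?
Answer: -18778/84963 ≈ -0.22101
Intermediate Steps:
(17125 + 1653)/(-41608 - 43355) = 18778/(-84963) = 18778*(-1/84963) = -18778/84963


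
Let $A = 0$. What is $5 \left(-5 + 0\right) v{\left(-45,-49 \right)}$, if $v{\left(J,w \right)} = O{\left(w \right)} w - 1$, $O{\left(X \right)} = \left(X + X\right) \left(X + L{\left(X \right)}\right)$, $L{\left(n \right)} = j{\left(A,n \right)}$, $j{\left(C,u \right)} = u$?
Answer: $11764925$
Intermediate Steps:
$L{\left(n \right)} = n$
$O{\left(X \right)} = 4 X^{2}$ ($O{\left(X \right)} = \left(X + X\right) \left(X + X\right) = 2 X 2 X = 4 X^{2}$)
$v{\left(J,w \right)} = -1 + 4 w^{3}$ ($v{\left(J,w \right)} = 4 w^{2} w - 1 = 4 w^{3} - 1 = -1 + 4 w^{3}$)
$5 \left(-5 + 0\right) v{\left(-45,-49 \right)} = 5 \left(-5 + 0\right) \left(-1 + 4 \left(-49\right)^{3}\right) = 5 \left(-5\right) \left(-1 + 4 \left(-117649\right)\right) = - 25 \left(-1 - 470596\right) = \left(-25\right) \left(-470597\right) = 11764925$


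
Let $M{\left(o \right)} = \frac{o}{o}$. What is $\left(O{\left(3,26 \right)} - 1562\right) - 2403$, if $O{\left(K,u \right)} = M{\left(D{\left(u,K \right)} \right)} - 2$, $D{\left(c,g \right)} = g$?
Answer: $-3966$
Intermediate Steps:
$M{\left(o \right)} = 1$
$O{\left(K,u \right)} = -1$ ($O{\left(K,u \right)} = 1 - 2 = -1$)
$\left(O{\left(3,26 \right)} - 1562\right) - 2403 = \left(-1 - 1562\right) - 2403 = -1563 - 2403 = -3966$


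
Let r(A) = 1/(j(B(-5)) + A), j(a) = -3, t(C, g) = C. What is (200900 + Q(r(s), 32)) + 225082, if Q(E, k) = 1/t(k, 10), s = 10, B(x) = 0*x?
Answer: 13631425/32 ≈ 4.2598e+5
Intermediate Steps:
B(x) = 0
r(A) = 1/(-3 + A)
Q(E, k) = 1/k
(200900 + Q(r(s), 32)) + 225082 = (200900 + 1/32) + 225082 = 6428801/32 + 225082 = 13631425/32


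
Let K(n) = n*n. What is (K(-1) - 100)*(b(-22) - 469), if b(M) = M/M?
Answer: 46332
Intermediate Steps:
b(M) = 1
K(n) = n**2
(K(-1) - 100)*(b(-22) - 469) = ((-1)**2 - 100)*(1 - 469) = (1 - 100)*(-468) = -99*(-468) = 46332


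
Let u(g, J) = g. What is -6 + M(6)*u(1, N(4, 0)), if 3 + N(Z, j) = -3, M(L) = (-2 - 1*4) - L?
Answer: -18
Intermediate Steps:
M(L) = -6 - L (M(L) = (-2 - 4) - L = -6 - L)
N(Z, j) = -6 (N(Z, j) = -3 - 3 = -6)
-6 + M(6)*u(1, N(4, 0)) = -6 + (-6 - 1*6)*1 = -6 + (-6 - 6)*1 = -6 - 12*1 = -6 - 12 = -18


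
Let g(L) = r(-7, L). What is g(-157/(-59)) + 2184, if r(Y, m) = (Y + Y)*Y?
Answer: 2282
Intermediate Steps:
r(Y, m) = 2*Y² (r(Y, m) = (2*Y)*Y = 2*Y²)
g(L) = 98 (g(L) = 2*(-7)² = 2*49 = 98)
g(-157/(-59)) + 2184 = 98 + 2184 = 2282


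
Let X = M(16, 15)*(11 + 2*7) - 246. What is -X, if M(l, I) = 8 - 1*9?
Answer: 271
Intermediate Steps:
M(l, I) = -1 (M(l, I) = 8 - 9 = -1)
X = -271 (X = -(11 + 2*7) - 246 = -(11 + 14) - 246 = -1*25 - 246 = -25 - 246 = -271)
-X = -1*(-271) = 271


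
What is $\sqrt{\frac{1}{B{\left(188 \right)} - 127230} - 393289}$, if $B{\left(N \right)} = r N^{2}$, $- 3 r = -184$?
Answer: $\frac{i \sqrt{14738135590886942386}}{6121606} \approx 627.13 i$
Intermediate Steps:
$r = \frac{184}{3}$ ($r = \left(- \frac{1}{3}\right) \left(-184\right) = \frac{184}{3} \approx 61.333$)
$B{\left(N \right)} = \frac{184 N^{2}}{3}$
$\sqrt{\frac{1}{B{\left(188 \right)} - 127230} - 393289} = \sqrt{\frac{1}{\frac{184 \cdot 188^{2}}{3} - 127230} - 393289} = \sqrt{\frac{1}{\frac{184}{3} \cdot 35344 - 127230} - 393289} = \sqrt{\frac{1}{\frac{6503296}{3} - 127230} - 393289} = \sqrt{\frac{1}{\frac{6121606}{3}} - 393289} = \sqrt{\frac{3}{6121606} - 393289} = \sqrt{- \frac{2407560302131}{6121606}} = \frac{i \sqrt{14738135590886942386}}{6121606}$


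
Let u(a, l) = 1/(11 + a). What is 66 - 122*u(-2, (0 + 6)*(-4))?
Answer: 472/9 ≈ 52.444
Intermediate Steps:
66 - 122*u(-2, (0 + 6)*(-4)) = 66 - 122/(11 - 2) = 66 - 122/9 = 472/9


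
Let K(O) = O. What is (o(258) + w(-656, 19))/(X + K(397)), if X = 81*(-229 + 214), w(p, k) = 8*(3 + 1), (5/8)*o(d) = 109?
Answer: -516/2045 ≈ -0.25232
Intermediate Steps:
o(d) = 872/5 (o(d) = (8/5)*109 = 872/5)
w(p, k) = 32 (w(p, k) = 8*4 = 32)
X = -1215 (X = 81*(-15) = -1215)
(o(258) + w(-656, 19))/(X + K(397)) = (872/5 + 32)/(-1215 + 397) = (1032/5)/(-818) = (1032/5)*(-1/818) = -516/2045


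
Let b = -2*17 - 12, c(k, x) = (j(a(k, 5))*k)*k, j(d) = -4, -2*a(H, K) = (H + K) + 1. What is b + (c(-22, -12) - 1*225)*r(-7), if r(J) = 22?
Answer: -47588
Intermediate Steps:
a(H, K) = -1/2 - H/2 - K/2 (a(H, K) = -((H + K) + 1)/2 = -(1 + H + K)/2 = -1/2 - H/2 - K/2)
c(k, x) = -4*k**2 (c(k, x) = (-4*k)*k = -4*k**2)
b = -46 (b = -34 - 12 = -46)
b + (c(-22, -12) - 1*225)*r(-7) = -46 + (-4*(-22)**2 - 1*225)*22 = -46 + (-4*484 - 225)*22 = -46 + (-1936 - 225)*22 = -46 - 2161*22 = -46 - 47542 = -47588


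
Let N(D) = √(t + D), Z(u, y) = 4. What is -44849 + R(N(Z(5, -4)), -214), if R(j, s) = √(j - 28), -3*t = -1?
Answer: -44849 + I*√(252 - 3*√39)/3 ≈ -44849.0 + 5.091*I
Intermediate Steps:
t = ⅓ (t = -⅓*(-1) = ⅓ ≈ 0.33333)
N(D) = √(⅓ + D)
R(j, s) = √(-28 + j)
-44849 + R(N(Z(5, -4)), -214) = -44849 + √(-28 + √(3 + 9*4)/3) = -44849 + √(-28 + √(3 + 36)/3) = -44849 + √(-28 + √39/3)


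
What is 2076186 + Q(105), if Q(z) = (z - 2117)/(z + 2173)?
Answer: 2364774848/1139 ≈ 2.0762e+6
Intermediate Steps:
Q(z) = (-2117 + z)/(2173 + z)
2076186 + Q(105) = 2076186 + (-2117 + 105)/(2173 + 105) = 2076186 - 2012/2278 = 2076186 + (1/2278)*(-2012) = 2076186 - 1006/1139 = 2364774848/1139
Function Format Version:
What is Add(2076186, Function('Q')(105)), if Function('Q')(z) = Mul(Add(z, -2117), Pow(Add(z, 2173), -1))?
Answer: Rational(2364774848, 1139) ≈ 2.0762e+6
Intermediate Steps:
Function('Q')(z) = Mul(Pow(Add(2173, z), -1), Add(-2117, z)) (Function('Q')(z) = Mul(Add(-2117, z), Pow(Add(2173, z), -1)) = Mul(Pow(Add(2173, z), -1), Add(-2117, z)))
Add(2076186, Function('Q')(105)) = Add(2076186, Mul(Pow(Add(2173, 105), -1), Add(-2117, 105))) = Add(2076186, Mul(Pow(2278, -1), -2012)) = Add(2076186, Mul(Rational(1, 2278), -2012)) = Add(2076186, Rational(-1006, 1139)) = Rational(2364774848, 1139)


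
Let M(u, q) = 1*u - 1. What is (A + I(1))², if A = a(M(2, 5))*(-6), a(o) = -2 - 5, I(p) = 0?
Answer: 1764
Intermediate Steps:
M(u, q) = -1 + u (M(u, q) = u - 1 = -1 + u)
a(o) = -7
A = 42 (A = -7*(-6) = 42)
(A + I(1))² = (42 + 0)² = 42² = 1764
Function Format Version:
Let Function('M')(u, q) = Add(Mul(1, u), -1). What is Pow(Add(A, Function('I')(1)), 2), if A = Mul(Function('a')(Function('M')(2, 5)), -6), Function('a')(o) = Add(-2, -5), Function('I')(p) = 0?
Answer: 1764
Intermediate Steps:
Function('M')(u, q) = Add(-1, u) (Function('M')(u, q) = Add(u, -1) = Add(-1, u))
Function('a')(o) = -7
A = 42 (A = Mul(-7, -6) = 42)
Pow(Add(A, Function('I')(1)), 2) = Pow(Add(42, 0), 2) = Pow(42, 2) = 1764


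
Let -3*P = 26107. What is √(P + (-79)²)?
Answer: 2*I*√5538/3 ≈ 49.612*I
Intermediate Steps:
P = -26107/3 (P = -⅓*26107 = -26107/3 ≈ -8702.3)
√(P + (-79)²) = √(-26107/3 + (-79)²) = √(-26107/3 + 6241) = √(-7384/3) = 2*I*√5538/3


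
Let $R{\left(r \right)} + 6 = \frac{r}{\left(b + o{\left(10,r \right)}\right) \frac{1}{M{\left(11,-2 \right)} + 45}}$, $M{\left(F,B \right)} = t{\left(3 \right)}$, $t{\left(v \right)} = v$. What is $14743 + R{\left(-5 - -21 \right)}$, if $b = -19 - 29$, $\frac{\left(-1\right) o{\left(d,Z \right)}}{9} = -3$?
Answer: $\frac{102903}{7} \approx 14700.0$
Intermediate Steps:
$o{\left(d,Z \right)} = 27$ ($o{\left(d,Z \right)} = \left(-9\right) \left(-3\right) = 27$)
$M{\left(F,B \right)} = 3$
$b = -48$
$R{\left(r \right)} = -6 - \frac{16 r}{7}$ ($R{\left(r \right)} = -6 + \frac{r}{\left(-48 + 27\right) \frac{1}{3 + 45}} = -6 + \frac{r}{\left(-21\right) \frac{1}{48}} = -6 + \frac{r}{- \frac{7}{16}} = -6 + r \left(- \frac{16}{7}\right) = -6 - \frac{16 r}{7}$)
$14743 + R{\left(-5 - -21 \right)} = 14743 - \left(6 + \frac{16 \left(-5 - -21\right)}{7}\right) = 14743 - \left(6 + \frac{16 \left(-5 + 21\right)}{7}\right) = 14743 - \frac{298}{7} = \frac{102903}{7}$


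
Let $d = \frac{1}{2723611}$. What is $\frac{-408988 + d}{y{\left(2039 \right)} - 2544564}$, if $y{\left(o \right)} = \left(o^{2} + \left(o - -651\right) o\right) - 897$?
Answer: $- \frac{1113924215667}{19329385558670} \approx -0.057629$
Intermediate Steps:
$y{\left(o \right)} = -897 + o^{2} + o \left(651 + o\right)$ ($y{\left(o \right)} = \left(o^{2} + \left(o + 651\right) o\right) - 897 = \left(o^{2} + \left(651 + o\right) o\right) - 897 = \left(o^{2} + o \left(651 + o\right)\right) - 897 = -897 + o^{2} + o \left(651 + o\right)$)
$d = \frac{1}{2723611} \approx 3.6716 \cdot 10^{-7}$
$\frac{-408988 + d}{y{\left(2039 \right)} - 2544564} = \frac{-408988 + \frac{1}{2723611}}{\left(-897 + 2 \cdot 2039^{2} + 651 \cdot 2039\right) - 2544564} = - \frac{1113924215667}{2723611 \left(\left(-897 + 2 \cdot 4157521 + 1327389\right) - 2544564\right)} = - \frac{1113924215667}{2723611 \left(\left(-897 + 8315042 + 1327389\right) - 2544564\right)} = - \frac{1113924215667}{2723611 \left(9641534 - 2544564\right)} = - \frac{1113924215667}{2723611 \cdot 7096970} = \left(- \frac{1113924215667}{2723611}\right) \frac{1}{7096970} = - \frac{1113924215667}{19329385558670}$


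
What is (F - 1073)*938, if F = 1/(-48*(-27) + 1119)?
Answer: -347233396/345 ≈ -1.0065e+6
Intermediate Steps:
F = 1/2415 (F = 1/(1296 + 1119) = 1/2415 ≈ 0.00041408)
(F - 1073)*938 = (1/2415 - 1073)*938 = -2591294/2415*938 = -347233396/345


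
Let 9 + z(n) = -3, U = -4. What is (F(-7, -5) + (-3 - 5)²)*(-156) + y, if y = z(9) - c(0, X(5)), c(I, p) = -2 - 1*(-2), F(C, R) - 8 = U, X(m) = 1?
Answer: -10620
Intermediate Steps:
F(C, R) = 4 (F(C, R) = 8 - 4 = 4)
z(n) = -12 (z(n) = -9 - 3 = -12)
c(I, p) = 0 (c(I, p) = -2 + 2 = 0)
y = -12 (y = -12 - 1*0 = -12 + 0 = -12)
(F(-7, -5) + (-3 - 5)²)*(-156) + y = (4 + (-3 - 5)²)*(-156) - 12 = (4 + (-8)²)*(-156) - 12 = (4 + 64)*(-156) - 12 = 68*(-156) - 12 = -10608 - 12 = -10620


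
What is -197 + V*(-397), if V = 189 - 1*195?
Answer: 2185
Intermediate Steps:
V = -6 (V = 189 - 195 = -6)
-197 + V*(-397) = -197 - 6*(-397) = -197 + 2382 = 2185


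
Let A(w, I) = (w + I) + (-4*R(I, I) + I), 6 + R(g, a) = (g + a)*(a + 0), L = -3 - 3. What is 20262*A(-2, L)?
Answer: -5632836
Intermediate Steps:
L = -6
R(g, a) = -6 + a*(a + g) (R(g, a) = -6 + (g + a)*(a + 0) = -6 + (a + g)*a = -6 + a*(a + g))
A(w, I) = 24 + w - 8*I² + 2*I (A(w, I) = (w + I) + (-4*(-6 + I² + I*I) + I) = (I + w) + (-4*(-6 + I² + I²) + I) = (I + w) + (-4*(-6 + 2*I²) + I) = (I + w) + ((24 - 8*I²) + I) = (I + w) + (24 + I - 8*I²) = 24 + w - 8*I² + 2*I)
20262*A(-2, L) = 20262*(24 - 2 - 8*(-6)² + 2*(-6)) = 20262*(24 - 2 - 8*36 - 12) = 20262*(24 - 2 - 288 - 12) = 20262*(-278) = -5632836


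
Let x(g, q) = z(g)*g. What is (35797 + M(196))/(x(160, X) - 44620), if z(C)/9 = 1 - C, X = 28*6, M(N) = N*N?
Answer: -74213/273580 ≈ -0.27127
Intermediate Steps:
M(N) = N²
X = 168
z(C) = 9 - 9*C (z(C) = 9*(1 - C) = 9 - 9*C)
x(g, q) = g*(9 - 9*g) (x(g, q) = (9 - 9*g)*g = g*(9 - 9*g))
(35797 + M(196))/(x(160, X) - 44620) = (35797 + 196²)/(9*160*(1 - 1*160) - 44620) = (35797 + 38416)/(9*160*(1 - 160) - 44620) = 74213/(9*160*(-159) - 44620) = 74213/(-228960 - 44620) = 74213/(-273580) = 74213*(-1/273580) = -74213/273580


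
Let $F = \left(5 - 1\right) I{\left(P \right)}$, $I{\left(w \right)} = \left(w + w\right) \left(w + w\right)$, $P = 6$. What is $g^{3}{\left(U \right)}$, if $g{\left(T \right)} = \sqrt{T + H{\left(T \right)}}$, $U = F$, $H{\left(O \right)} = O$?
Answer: $27648 \sqrt{2} \approx 39100.0$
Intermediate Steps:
$I{\left(w \right)} = 4 w^{2}$ ($I{\left(w \right)} = 2 w 2 w = 4 w^{2}$)
$F = 576$ ($F = \left(5 - 1\right) 4 \cdot 6^{2} = 4 \cdot 4 \cdot 36 = 4 \cdot 144 = 576$)
$U = 576$
$g{\left(T \right)} = \sqrt{2} \sqrt{T}$ ($g{\left(T \right)} = \sqrt{T + T} = \sqrt{2 T} = \sqrt{2} \sqrt{T}$)
$g^{3}{\left(U \right)} = \left(\sqrt{2} \sqrt{576}\right)^{3} = \left(\sqrt{2} \cdot 24\right)^{3} = \left(24 \sqrt{2}\right)^{3} = 27648 \sqrt{2}$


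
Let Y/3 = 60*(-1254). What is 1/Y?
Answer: -1/225720 ≈ -4.4303e-6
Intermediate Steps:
Y = -225720 (Y = 3*(60*(-1254)) = 3*(-75240) = -225720)
1/Y = 1/(-225720) = -1/225720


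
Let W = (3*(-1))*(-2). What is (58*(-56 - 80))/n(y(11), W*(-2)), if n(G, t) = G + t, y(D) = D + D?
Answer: -3944/5 ≈ -788.80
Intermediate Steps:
W = 6 (W = -3*(-2) = 6)
y(D) = 2*D
(58*(-56 - 80))/n(y(11), W*(-2)) = (58*(-56 - 80))/(2*11 + 6*(-2)) = (58*(-136))/(22 - 12) = -7888/10 = -7888*⅒ = -3944/5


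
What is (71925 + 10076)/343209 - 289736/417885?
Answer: -21724338313/47807297655 ≈ -0.45441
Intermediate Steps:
(71925 + 10076)/343209 - 289736/417885 = 82001*(1/343209) - 289736*1/417885 = 82001/343209 - 289736/417885 = -21724338313/47807297655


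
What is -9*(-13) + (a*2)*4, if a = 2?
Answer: 133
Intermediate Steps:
-9*(-13) + (a*2)*4 = -9*(-13) + (2*2)*4 = 117 + 4*4 = 117 + 16 = 133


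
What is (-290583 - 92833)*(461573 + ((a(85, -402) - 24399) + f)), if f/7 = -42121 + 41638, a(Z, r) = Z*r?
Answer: -153221852168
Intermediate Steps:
f = -3381 (f = 7*(-42121 + 41638) = 7*(-483) = -3381)
(-290583 - 92833)*(461573 + ((a(85, -402) - 24399) + f)) = (-290583 - 92833)*(461573 + ((85*(-402) - 24399) - 3381)) = -383416*(461573 + ((-34170 - 24399) - 3381)) = -383416*(461573 + (-58569 - 3381)) = -383416*(461573 - 61950) = -383416*399623 = -153221852168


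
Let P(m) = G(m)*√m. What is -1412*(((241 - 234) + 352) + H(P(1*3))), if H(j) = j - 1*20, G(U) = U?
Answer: -478668 - 4236*√3 ≈ -4.8601e+5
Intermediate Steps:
P(m) = m^(3/2) (P(m) = m*√m = m^(3/2))
H(j) = -20 + j (H(j) = j - 20 = -20 + j)
-1412*(((241 - 234) + 352) + H(P(1*3))) = -1412*(((241 - 234) + 352) + (-20 + (1*3)^(3/2))) = -1412*((7 + 352) + (-20 + 3^(3/2))) = -1412*(359 + (-20 + 3*√3)) = -1412*(339 + 3*√3) = -478668 - 4236*√3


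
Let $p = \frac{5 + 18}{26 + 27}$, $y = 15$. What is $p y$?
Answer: $\frac{345}{53} \approx 6.5094$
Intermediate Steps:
$p = \frac{23}{53} \approx 0.43396$
$p y = \frac{23}{53} \cdot 15 = \frac{345}{53}$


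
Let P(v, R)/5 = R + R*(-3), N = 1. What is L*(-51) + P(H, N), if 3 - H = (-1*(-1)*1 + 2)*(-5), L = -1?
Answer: 41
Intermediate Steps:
H = 18 (H = 3 - (-1*(-1)*1 + 2)*(-5) = 3 - (1*1 + 2)*(-5) = 3 - (1 + 2)*(-5) = 3 - 3*(-5) = 3 - 1*(-15) = 3 + 15 = 18)
P(v, R) = -10*R (P(v, R) = 5*(R + R*(-3)) = 5*(R - 3*R) = 5*(-2*R) = -10*R)
L*(-51) + P(H, N) = -1*(-51) - 10*1 = 51 - 10 = 41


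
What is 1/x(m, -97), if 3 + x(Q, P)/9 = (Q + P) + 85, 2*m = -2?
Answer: -1/144 ≈ -0.0069444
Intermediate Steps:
m = -1 (m = (½)*(-2) = -1)
x(Q, P) = 738 + 9*P + 9*Q (x(Q, P) = -27 + 9*((Q + P) + 85) = -27 + 9*((P + Q) + 85) = -27 + 9*(85 + P + Q) = -27 + (765 + 9*P + 9*Q) = 738 + 9*P + 9*Q)
1/x(m, -97) = 1/(738 + 9*(-97) + 9*(-1)) = 1/(738 - 873 - 9) = 1/(-144) = -1/144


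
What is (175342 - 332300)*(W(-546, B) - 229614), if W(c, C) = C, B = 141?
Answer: 36017623134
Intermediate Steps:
(175342 - 332300)*(W(-546, B) - 229614) = (175342 - 332300)*(141 - 229614) = -156958*(-229473) = 36017623134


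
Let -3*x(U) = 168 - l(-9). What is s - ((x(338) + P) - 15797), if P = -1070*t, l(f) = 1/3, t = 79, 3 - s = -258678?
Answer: 3231575/9 ≈ 3.5906e+5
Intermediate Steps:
s = 258681 (s = 3 - 1*(-258678) = 3 + 258678 = 258681)
l(f) = ⅓
x(U) = -503/9 (x(U) = -(168 - 1*⅓)/3 = -(168 - ⅓)/3 = -⅓*503/3 = -503/9)
P = -84530 (P = -1070*79 = -84530)
s - ((x(338) + P) - 15797) = 258681 - ((-503/9 - 84530) - 15797) = 258681 - (-761273/9 - 15797) = 258681 - 1*(-903446/9) = 258681 + 903446/9 = 3231575/9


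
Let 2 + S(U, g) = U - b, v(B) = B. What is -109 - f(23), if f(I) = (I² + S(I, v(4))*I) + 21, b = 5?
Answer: -1027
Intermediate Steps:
S(U, g) = -7 + U (S(U, g) = -2 + (U - 1*5) = -2 + (U - 5) = -2 + (-5 + U) = -7 + U)
f(I) = 21 + I² + I*(-7 + I) (f(I) = (I² + (-7 + I)*I) + 21 = (I² + I*(-7 + I)) + 21 = 21 + I² + I*(-7 + I))
-109 - f(23) = -109 - (21 + 23² + 23*(-7 + 23)) = -109 - (21 + 529 + 23*16) = -109 - (21 + 529 + 368) = -109 - 1*918 = -109 - 918 = -1027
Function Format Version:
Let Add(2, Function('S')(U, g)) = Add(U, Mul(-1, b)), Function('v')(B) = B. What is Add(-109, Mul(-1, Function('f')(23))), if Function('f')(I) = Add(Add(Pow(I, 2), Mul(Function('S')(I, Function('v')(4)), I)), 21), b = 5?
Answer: -1027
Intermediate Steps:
Function('S')(U, g) = Add(-7, U) (Function('S')(U, g) = Add(-2, Add(U, Mul(-1, 5))) = Add(-2, Add(U, -5)) = Add(-2, Add(-5, U)) = Add(-7, U))
Function('f')(I) = Add(21, Pow(I, 2), Mul(I, Add(-7, I))) (Function('f')(I) = Add(Add(Pow(I, 2), Mul(Add(-7, I), I)), 21) = Add(Add(Pow(I, 2), Mul(I, Add(-7, I))), 21) = Add(21, Pow(I, 2), Mul(I, Add(-7, I))))
Add(-109, Mul(-1, Function('f')(23))) = Add(-109, Mul(-1, Add(21, Pow(23, 2), Mul(23, Add(-7, 23))))) = Add(-109, Mul(-1, Add(21, 529, Mul(23, 16)))) = Add(-109, Mul(-1, Add(21, 529, 368))) = Add(-109, Mul(-1, 918)) = Add(-109, -918) = -1027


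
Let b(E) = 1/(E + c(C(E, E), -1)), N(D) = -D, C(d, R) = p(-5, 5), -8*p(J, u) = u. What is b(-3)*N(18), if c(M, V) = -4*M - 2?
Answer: 36/5 ≈ 7.2000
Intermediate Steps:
p(J, u) = -u/8
C(d, R) = -5/8 (C(d, R) = -⅛*5 = -5/8)
c(M, V) = -2 - 4*M
b(E) = 1/(½ + E) (b(E) = 1/(E + (-2 - 4*(-5/8))) = 1/(E + (-2 + 5/2)) = 1/(E + ½) = 1/(½ + E))
b(-3)*N(18) = (2/(1 + 2*(-3)))*(-1*18) = (2/(1 - 6))*(-18) = (2/(-5))*(-18) = (2*(-⅕))*(-18) = -⅖*(-18) = 36/5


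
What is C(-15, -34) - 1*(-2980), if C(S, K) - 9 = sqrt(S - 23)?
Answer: 2989 + I*sqrt(38) ≈ 2989.0 + 6.1644*I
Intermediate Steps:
C(S, K) = 9 + sqrt(-23 + S) (C(S, K) = 9 + sqrt(S - 23) = 9 + sqrt(-23 + S))
C(-15, -34) - 1*(-2980) = (9 + sqrt(-23 - 15)) - 1*(-2980) = (9 + sqrt(-38)) + 2980 = (9 + I*sqrt(38)) + 2980 = 2989 + I*sqrt(38)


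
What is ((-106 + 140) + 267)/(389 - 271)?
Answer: 301/118 ≈ 2.5508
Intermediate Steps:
((-106 + 140) + 267)/(389 - 271) = (34 + 267)/118 = 301*(1/118) = 301/118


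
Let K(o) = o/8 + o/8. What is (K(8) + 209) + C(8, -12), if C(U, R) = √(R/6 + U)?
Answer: 211 + √6 ≈ 213.45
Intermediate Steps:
C(U, R) = √(U + R/6) (C(U, R) = √(R*(⅙) + U) = √(R/6 + U) = √(U + R/6))
K(o) = o/4 (K(o) = o*(⅛) + o*(⅛) = o/8 + o/8 = o/4)
(K(8) + 209) + C(8, -12) = ((¼)*8 + 209) + √(6*(-12) + 36*8)/6 = (2 + 209) + √(-72 + 288)/6 = 211 + √216/6 = 211 + (6*√6)/6 = 211 + √6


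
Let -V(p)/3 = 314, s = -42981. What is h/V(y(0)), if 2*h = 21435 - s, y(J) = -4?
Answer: -5368/157 ≈ -34.191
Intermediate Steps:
h = 32208 (h = (21435 - 1*(-42981))/2 = (21435 + 42981)/2 = (½)*64416 = 32208)
V(p) = -942 (V(p) = -3*314 = -942)
h/V(y(0)) = 32208/(-942) = 32208*(-1/942) = -5368/157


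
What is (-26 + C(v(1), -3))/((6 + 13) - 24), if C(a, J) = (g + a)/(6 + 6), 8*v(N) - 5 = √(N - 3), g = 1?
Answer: 2483/480 - I*√2/480 ≈ 5.1729 - 0.0029463*I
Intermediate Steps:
v(N) = 5/8 + √(-3 + N)/8 (v(N) = 5/8 + √(N - 3)/8 = 5/8 + √(-3 + N)/8)
C(a, J) = 1/12 + a/12 (C(a, J) = (1 + a)/(6 + 6) = (1 + a)/12 = (1 + a)*(1/12) = 1/12 + a/12)
(-26 + C(v(1), -3))/((6 + 13) - 24) = (-26 + (1/12 + (5/8 + √(-3 + 1)/8)/12))/((6 + 13) - 24) = (-26 + (1/12 + (5/8 + √(-2)/8)/12))/(19 - 24) = (-26 + (1/12 + (5/8 + (I*√2)/8)/12))/(-5) = -(-26 + (1/12 + (5/8 + I*√2/8)/12))/5 = -(-26 + (1/12 + (5/96 + I*√2/96)))/5 = -(-26 + (13/96 + I*√2/96))/5 = -(-2483/96 + I*√2/96)/5 = 2483/480 - I*√2/480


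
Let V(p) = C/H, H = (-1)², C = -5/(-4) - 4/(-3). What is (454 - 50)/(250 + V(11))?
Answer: 4848/3031 ≈ 1.5995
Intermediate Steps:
C = 31/12 (C = -5*(-¼) - 4*(-⅓) = 5/4 + 4/3 = 31/12 ≈ 2.5833)
H = 1
V(p) = 31/12 (V(p) = (31/12)/1 = (31/12)*1 = 31/12)
(454 - 50)/(250 + V(11)) = (454 - 50)/(250 + 31/12) = 404/(3031/12) = 404*(12/3031) = 4848/3031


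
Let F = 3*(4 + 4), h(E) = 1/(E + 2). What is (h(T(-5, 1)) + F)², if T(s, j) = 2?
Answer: 9409/16 ≈ 588.06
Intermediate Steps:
h(E) = 1/(2 + E)
F = 24 (F = 3*8 = 24)
(h(T(-5, 1)) + F)² = (1/(2 + 2) + 24)² = (1/4 + 24)² = (¼ + 24)² = (97/4)² = 9409/16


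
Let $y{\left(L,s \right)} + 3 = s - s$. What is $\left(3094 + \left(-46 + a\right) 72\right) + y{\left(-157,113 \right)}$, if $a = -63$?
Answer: $-4757$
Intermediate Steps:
$y{\left(L,s \right)} = -3$ ($y{\left(L,s \right)} = -3 + \left(s - s\right) = -3 + 0 = -3$)
$\left(3094 + \left(-46 + a\right) 72\right) + y{\left(-157,113 \right)} = \left(3094 + \left(-46 - 63\right) 72\right) - 3 = \left(3094 - 7848\right) - 3 = -4754 - 3 = -4757$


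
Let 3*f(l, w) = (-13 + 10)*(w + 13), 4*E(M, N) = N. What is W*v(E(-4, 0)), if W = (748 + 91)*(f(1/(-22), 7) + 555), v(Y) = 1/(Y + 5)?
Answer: 89773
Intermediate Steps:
E(M, N) = N/4
f(l, w) = -13 - w (f(l, w) = ((-13 + 10)*(w + 13))/3 = (-3*(13 + w))/3 = (-39 - 3*w)/3 = -13 - w)
v(Y) = 1/(5 + Y)
W = 448865 (W = (748 + 91)*((-13 - 1*7) + 555) = 839*((-13 - 7) + 555) = 839*(-20 + 555) = 839*535 = 448865)
W*v(E(-4, 0)) = 448865/(5 + (¼)*0) = 448865/(5 + 0) = 448865/5 = 448865*(⅕) = 89773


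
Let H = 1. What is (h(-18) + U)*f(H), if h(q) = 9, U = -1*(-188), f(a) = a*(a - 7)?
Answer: -1182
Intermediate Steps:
f(a) = a*(-7 + a)
U = 188
(h(-18) + U)*f(H) = (9 + 188)*(1*(-7 + 1)) = 197*(1*(-6)) = 197*(-6) = -1182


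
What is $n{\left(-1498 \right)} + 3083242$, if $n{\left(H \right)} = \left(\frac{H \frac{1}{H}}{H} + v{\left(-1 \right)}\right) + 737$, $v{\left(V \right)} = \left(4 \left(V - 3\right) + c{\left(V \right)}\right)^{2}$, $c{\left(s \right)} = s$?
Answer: $\frac{4620233463}{1498} \approx 3.0843 \cdot 10^{6}$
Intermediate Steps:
$v{\left(V \right)} = \left(-12 + 5 V\right)^{2}$ ($v{\left(V \right)} = \left(4 \left(V - 3\right) + V\right)^{2} = \left(4 \left(-3 + V\right) + V\right)^{2} = \left(\left(-12 + 4 V\right) + V\right)^{2} = \left(-12 + 5 V\right)^{2}$)
$n{\left(H \right)} = 1026 + \frac{1}{H}$ ($n{\left(H \right)} = \left(\frac{H \frac{1}{H}}{H} + \left(-12 + 5 \left(-1\right)\right)^{2}\right) + 737 = \left(1 \frac{1}{H} + \left(-12 - 5\right)^{2}\right) + 737 = \left(\frac{1}{H} + \left(-17\right)^{2}\right) + 737 = \left(\frac{1}{H} + 289\right) + 737 = \left(289 + \frac{1}{H}\right) + 737 = 1026 + \frac{1}{H}$)
$n{\left(-1498 \right)} + 3083242 = \left(1026 + \frac{1}{-1498}\right) + 3083242 = \left(1026 - \frac{1}{1498}\right) + 3083242 = \frac{1536947}{1498} + 3083242 = \frac{4620233463}{1498}$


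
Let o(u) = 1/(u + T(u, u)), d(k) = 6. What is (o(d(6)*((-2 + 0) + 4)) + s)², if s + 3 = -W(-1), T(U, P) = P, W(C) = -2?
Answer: 529/576 ≈ 0.91840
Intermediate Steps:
s = -1 (s = -3 - 1*(-2) = -3 + 2 = -1)
o(u) = 1/(2*u) (o(u) = 1/(u + u) = 1/(2*u))
(o(d(6)*((-2 + 0) + 4)) + s)² = (1/(2*((6*((-2 + 0) + 4)))) - 1)² = (1/(2*((6*(-2 + 4)))) - 1)² = (1/(2*((6*2))) - 1)² = ((½)/12 - 1)² = ((½)*(1/12) - 1)² = (1/24 - 1)² = (-23/24)² = 529/576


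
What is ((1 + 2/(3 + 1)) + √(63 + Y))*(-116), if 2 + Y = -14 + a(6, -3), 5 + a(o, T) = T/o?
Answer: -174 - 58*√166 ≈ -921.28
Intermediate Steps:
a(o, T) = -5 + T/o
Y = -43/2 (Y = -2 + (-14 + (-5 - 3/6)) = -2 + (-14 + (-5 - 3*⅙)) = -2 + (-14 + (-5 - ½)) = -2 + (-14 - 11/2) = -2 - 39/2 = -43/2 ≈ -21.500)
((1 + 2/(3 + 1)) + √(63 + Y))*(-116) = ((1 + 2/(3 + 1)) + √(63 - 43/2))*(-116) = ((1 + 2/4) + √(83/2))*(-116) = ((1 + 2*(¼)) + √166/2)*(-116) = ((1 + ½) + √166/2)*(-116) = (3/2 + √166/2)*(-116) = -174 - 58*√166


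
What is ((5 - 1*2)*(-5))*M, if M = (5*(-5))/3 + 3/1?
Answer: 80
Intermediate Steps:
M = -16/3 (M = -25*⅓ + 3*1 = -25/3 + 3 = -16/3 ≈ -5.3333)
((5 - 1*2)*(-5))*M = ((5 - 1*2)*(-5))*(-16/3) = ((5 - 2)*(-5))*(-16/3) = (3*(-5))*(-16/3) = -15*(-16/3) = 80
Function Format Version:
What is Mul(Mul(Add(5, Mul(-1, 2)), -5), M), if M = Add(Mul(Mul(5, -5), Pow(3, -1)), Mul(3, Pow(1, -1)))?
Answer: 80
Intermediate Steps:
M = Rational(-16, 3) (M = Add(Mul(-25, Rational(1, 3)), Mul(3, 1)) = Add(Rational(-25, 3), 3) = Rational(-16, 3) ≈ -5.3333)
Mul(Mul(Add(5, Mul(-1, 2)), -5), M) = Mul(Mul(Add(5, Mul(-1, 2)), -5), Rational(-16, 3)) = Mul(Mul(Add(5, -2), -5), Rational(-16, 3)) = Mul(Mul(3, -5), Rational(-16, 3)) = Mul(-15, Rational(-16, 3)) = 80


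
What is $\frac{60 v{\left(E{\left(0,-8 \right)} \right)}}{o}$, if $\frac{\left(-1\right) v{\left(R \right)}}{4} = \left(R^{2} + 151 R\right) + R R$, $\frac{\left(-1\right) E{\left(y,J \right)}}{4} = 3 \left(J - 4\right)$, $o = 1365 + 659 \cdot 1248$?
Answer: $- \frac{561920}{30511} \approx -18.417$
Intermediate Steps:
$o = 823797$ ($o = 1365 + 822432 = 823797$)
$E{\left(y,J \right)} = 48 - 12 J$ ($E{\left(y,J \right)} = - 4 \cdot 3 \left(J - 4\right) = - 4 \cdot 3 \left(-4 + J\right) = - 4 \left(-12 + 3 J\right) = 48 - 12 J$)
$v{\left(R \right)} = - 604 R - 8 R^{2}$ ($v{\left(R \right)} = - 4 \left(\left(R^{2} + 151 R\right) + R R\right) = - 4 \left(\left(R^{2} + 151 R\right) + R^{2}\right) = - 4 \left(2 R^{2} + 151 R\right) = - 604 R - 8 R^{2}$)
$\frac{60 v{\left(E{\left(0,-8 \right)} \right)}}{o} = \frac{60 \left(- 4 \left(48 - -96\right) \left(151 + 2 \left(48 - -96\right)\right)\right)}{823797} = 60 \left(- 4 \left(48 + 96\right) \left(151 + 2 \left(48 + 96\right)\right)\right) \frac{1}{823797} = 60 \left(\left(-4\right) 144 \left(151 + 2 \cdot 144\right)\right) \frac{1}{823797} = 60 \left(\left(-4\right) 144 \left(151 + 288\right)\right) \frac{1}{823797} = 60 \left(\left(-4\right) 144 \cdot 439\right) \frac{1}{823797} = 60 \left(-252864\right) \frac{1}{823797} = \left(-15171840\right) \frac{1}{823797} = - \frac{561920}{30511}$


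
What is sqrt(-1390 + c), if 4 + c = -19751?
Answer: I*sqrt(21145) ≈ 145.41*I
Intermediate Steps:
c = -19755 (c = -4 - 19751 = -19755)
sqrt(-1390 + c) = sqrt(-1390 - 19755) = sqrt(-21145) = I*sqrt(21145)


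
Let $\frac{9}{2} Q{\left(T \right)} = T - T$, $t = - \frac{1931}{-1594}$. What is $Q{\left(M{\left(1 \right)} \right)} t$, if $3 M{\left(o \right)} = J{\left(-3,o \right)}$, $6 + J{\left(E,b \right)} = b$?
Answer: $0$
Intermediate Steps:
$J{\left(E,b \right)} = -6 + b$
$M{\left(o \right)} = -2 + \frac{o}{3}$ ($M{\left(o \right)} = \frac{-6 + o}{3} = -2 + \frac{o}{3}$)
$t = \frac{1931}{1594}$ ($t = \left(-1931\right) \left(- \frac{1}{1594}\right) = \frac{1931}{1594} \approx 1.2114$)
$Q{\left(T \right)} = 0$ ($Q{\left(T \right)} = \frac{2 \left(T - T\right)}{9} = \frac{2}{9} \cdot 0 = 0$)
$Q{\left(M{\left(1 \right)} \right)} t = 0 \cdot \frac{1931}{1594} = 0$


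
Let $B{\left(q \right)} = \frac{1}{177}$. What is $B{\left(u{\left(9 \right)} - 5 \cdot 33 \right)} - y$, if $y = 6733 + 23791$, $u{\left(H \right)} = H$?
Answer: $- \frac{5402747}{177} \approx -30524.0$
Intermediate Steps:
$B{\left(q \right)} = \frac{1}{177}$
$y = 30524$
$B{\left(u{\left(9 \right)} - 5 \cdot 33 \right)} - y = \frac{1}{177} - 30524 = - \frac{5402747}{177}$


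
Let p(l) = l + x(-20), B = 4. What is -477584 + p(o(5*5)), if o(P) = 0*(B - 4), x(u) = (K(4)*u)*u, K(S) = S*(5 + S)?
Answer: -463184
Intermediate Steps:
x(u) = 36*u² (x(u) = ((4*(5 + 4))*u)*u = ((4*9)*u)*u = (36*u)*u = 36*u²)
o(P) = 0 (o(P) = 0*(4 - 4) = 0*0 = 0)
p(l) = 14400 + l (p(l) = l + 36*(-20)² = l + 36*400 = l + 14400 = 14400 + l)
-477584 + p(o(5*5)) = -477584 + (14400 + 0) = -477584 + 14400 = -463184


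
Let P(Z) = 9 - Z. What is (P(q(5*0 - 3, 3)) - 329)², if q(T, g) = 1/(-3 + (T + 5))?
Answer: 101761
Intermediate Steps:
q(T, g) = 1/(2 + T) (q(T, g) = 1/(-3 + (5 + T)) = 1/(2 + T))
(P(q(5*0 - 3, 3)) - 329)² = ((9 - 1/(2 + (5*0 - 3))) - 329)² = ((9 - 1/(2 + (0 - 3))) - 329)² = ((9 - 1/(2 - 3)) - 329)² = ((9 - 1/(-1)) - 329)² = ((9 - 1*(-1)) - 329)² = ((9 + 1) - 329)² = (10 - 329)² = (-319)² = 101761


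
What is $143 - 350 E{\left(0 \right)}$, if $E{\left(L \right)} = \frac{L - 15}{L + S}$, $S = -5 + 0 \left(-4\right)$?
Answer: $-907$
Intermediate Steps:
$S = -5$ ($S = -5 + 0 = -5$)
$E{\left(L \right)} = \frac{-15 + L}{-5 + L}$ ($E{\left(L \right)} = \frac{L - 15}{L - 5} = \frac{-15 + L}{-5 + L}$)
$143 - 350 E{\left(0 \right)} = 143 - 350 \frac{-15 + 0}{-5 + 0} = 143 - 350 \frac{1}{-5} \left(-15\right) = 143 - 350 \left(\left(- \frac{1}{5}\right) \left(-15\right)\right) = 143 - 1050 = -907$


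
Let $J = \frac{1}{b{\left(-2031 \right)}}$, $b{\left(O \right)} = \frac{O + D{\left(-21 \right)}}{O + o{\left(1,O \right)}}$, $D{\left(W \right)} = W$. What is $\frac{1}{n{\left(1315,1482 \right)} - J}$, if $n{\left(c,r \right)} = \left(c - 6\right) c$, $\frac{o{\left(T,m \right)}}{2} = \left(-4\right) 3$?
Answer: $\frac{684}{1177392455} \approx 5.8095 \cdot 10^{-7}$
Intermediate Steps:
$o{\left(T,m \right)} = -24$ ($o{\left(T,m \right)} = 2 \left(\left(-4\right) 3\right) = 2 \left(-12\right) = -24$)
$n{\left(c,r \right)} = c \left(-6 + c\right)$ ($n{\left(c,r \right)} = \left(-6 + c\right) c = c \left(-6 + c\right)$)
$b{\left(O \right)} = \frac{-21 + O}{-24 + O}$ ($b{\left(O \right)} = \frac{O - 21}{O - 24} = \frac{-21 + O}{-24 + O}$)
$J = \frac{685}{684}$ ($J = \frac{1}{\frac{1}{-24 - 2031} \left(-21 - 2031\right)} = \frac{1}{\frac{1}{-2055} \left(-2052\right)} = \frac{1}{\left(- \frac{1}{2055}\right) \left(-2052\right)} = \frac{1}{\frac{684}{685}} = \frac{685}{684} \approx 1.0015$)
$\frac{1}{n{\left(1315,1482 \right)} - J} = \frac{1}{1315 \left(-6 + 1315\right) - \frac{685}{684}} = \frac{1}{1315 \cdot 1309 - \frac{685}{684}} = \frac{1}{1721335 - \frac{685}{684}} = \frac{1}{\frac{1177392455}{684}} = \frac{684}{1177392455}$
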